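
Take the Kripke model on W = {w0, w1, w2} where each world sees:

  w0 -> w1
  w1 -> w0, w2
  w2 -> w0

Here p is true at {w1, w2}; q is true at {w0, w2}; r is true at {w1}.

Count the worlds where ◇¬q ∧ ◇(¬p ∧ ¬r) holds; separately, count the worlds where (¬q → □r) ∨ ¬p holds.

0 and 2

For ◇¬q ∧ ◇(¬p ∧ ¬r):
w0: ◇¬q is T, ◇(¬p ∧ ¬r) is F. ✗
w1: ◇¬q is F, ◇(¬p ∧ ¬r) is T. ✗
w2: ◇¬q is F, ◇(¬p ∧ ¬r) is T. ✗
— 0 worlds.
For (¬q → □r) ∨ ¬p:
w0: ¬q → □r is T, ¬p is T. ✓
w1: ¬q → □r is F, ¬p is F. ✗
w2: ¬q → □r is T, ¬p is F. ✓
— 2 worlds.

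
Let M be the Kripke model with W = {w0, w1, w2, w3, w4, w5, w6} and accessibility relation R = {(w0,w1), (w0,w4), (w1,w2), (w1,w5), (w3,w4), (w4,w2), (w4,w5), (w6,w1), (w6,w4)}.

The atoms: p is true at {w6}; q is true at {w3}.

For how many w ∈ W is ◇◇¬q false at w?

4

w0: successors {w1, w4}; ◇¬q there: w1:T, w4:T. ✓
w1: successors {w2, w5}; ◇¬q there: w2:F, w5:F. ✗
w2: no successors, so ◇◇¬q fails. ✗
w3: successors {w4}; ◇¬q there: w4:T. ✓
w4: successors {w2, w5}; ◇¬q there: w2:F, w5:F. ✗
w5: no successors, so ◇◇¬q fails. ✗
w6: successors {w1, w4}; ◇¬q there: w1:T, w4:T. ✓
Satisfying worlds: {w0, w3, w6}.
So ◇◇¬q fails at the other 4 worlds.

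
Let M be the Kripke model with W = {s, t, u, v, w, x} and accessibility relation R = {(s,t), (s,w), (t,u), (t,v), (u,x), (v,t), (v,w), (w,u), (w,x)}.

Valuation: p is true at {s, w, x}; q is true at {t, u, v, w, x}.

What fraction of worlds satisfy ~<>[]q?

1/6

s: <>[]q is T. ✗
t: <>[]q is T. ✗
u: <>[]q is T. ✗
v: <>[]q is T. ✗
w: <>[]q is T. ✗
x: <>[]q is F. ✓
That's 1 of 6 worlds, so 1/6.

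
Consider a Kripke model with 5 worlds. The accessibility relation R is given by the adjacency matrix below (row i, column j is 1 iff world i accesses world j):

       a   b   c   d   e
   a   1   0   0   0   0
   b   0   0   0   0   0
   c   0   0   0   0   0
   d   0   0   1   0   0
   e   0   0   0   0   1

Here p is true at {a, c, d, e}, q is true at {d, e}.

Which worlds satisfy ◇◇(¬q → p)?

{a, e}

a: successors {a}; ◇(¬q → p) there: a:T. ✓
b: no successors, so ◇◇(¬q → p) fails. ✗
c: no successors, so ◇◇(¬q → p) fails. ✗
d: successors {c}; ◇(¬q → p) there: c:F. ✗
e: successors {e}; ◇(¬q → p) there: e:T. ✓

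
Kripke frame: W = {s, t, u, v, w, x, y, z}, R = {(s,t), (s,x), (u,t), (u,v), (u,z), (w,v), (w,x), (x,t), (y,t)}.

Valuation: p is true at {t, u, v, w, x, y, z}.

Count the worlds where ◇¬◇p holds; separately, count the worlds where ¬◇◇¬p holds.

For ◇¬◇p:
s: successors {t, x}; ¬◇p there: t:T, x:F. ✓
t: no successors, so ◇¬◇p fails. ✗
u: successors {t, v, z}; ¬◇p there: t:T, v:T, z:T. ✓
v: no successors, so ◇¬◇p fails. ✗
w: successors {v, x}; ¬◇p there: v:T, x:F. ✓
x: successors {t}; ¬◇p there: t:T. ✓
y: successors {t}; ¬◇p there: t:T. ✓
z: no successors, so ◇¬◇p fails. ✗
— 5 worlds.
For ¬◇◇¬p:
s: ◇◇¬p is F. ✓
t: ◇◇¬p is F. ✓
u: ◇◇¬p is F. ✓
v: ◇◇¬p is F. ✓
w: ◇◇¬p is F. ✓
x: ◇◇¬p is F. ✓
y: ◇◇¬p is F. ✓
z: ◇◇¬p is F. ✓
— 8 worlds.

5 and 8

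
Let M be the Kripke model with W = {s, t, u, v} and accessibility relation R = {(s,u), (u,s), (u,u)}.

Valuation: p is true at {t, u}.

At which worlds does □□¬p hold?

{t, v}

s: successors {u}; □¬p there: u:F. ✗
t: no successors, so □□¬p holds vacuously. ✓
u: successors {s, u}; □¬p there: s:F, u:F. ✗
v: no successors, so □□¬p holds vacuously. ✓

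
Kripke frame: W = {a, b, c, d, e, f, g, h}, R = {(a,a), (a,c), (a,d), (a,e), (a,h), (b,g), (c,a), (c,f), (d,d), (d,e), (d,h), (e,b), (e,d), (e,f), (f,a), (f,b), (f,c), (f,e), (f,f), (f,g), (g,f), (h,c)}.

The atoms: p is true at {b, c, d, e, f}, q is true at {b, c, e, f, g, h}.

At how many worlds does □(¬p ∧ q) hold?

a: successors {a, c, d, e, h}; ¬p ∧ q there: a:F, c:F, d:F, e:F, h:T. ✗
b: successors {g}; ¬p ∧ q there: g:T. ✓
c: successors {a, f}; ¬p ∧ q there: a:F, f:F. ✗
d: successors {d, e, h}; ¬p ∧ q there: d:F, e:F, h:T. ✗
e: successors {b, d, f}; ¬p ∧ q there: b:F, d:F, f:F. ✗
f: successors {a, b, c, e, f, g}; ¬p ∧ q there: a:F, b:F, c:F, e:F, f:F, g:T. ✗
g: successors {f}; ¬p ∧ q there: f:F. ✗
h: successors {c}; ¬p ∧ q there: c:F. ✗
Satisfying worlds: {b}.

1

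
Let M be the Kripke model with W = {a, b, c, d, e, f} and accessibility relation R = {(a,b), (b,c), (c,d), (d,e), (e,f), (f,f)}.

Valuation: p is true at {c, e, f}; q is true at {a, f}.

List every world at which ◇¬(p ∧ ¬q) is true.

{a, c, e, f}

a: successors {b}; ¬(p ∧ ¬q) there: b:T. ✓
b: successors {c}; ¬(p ∧ ¬q) there: c:F. ✗
c: successors {d}; ¬(p ∧ ¬q) there: d:T. ✓
d: successors {e}; ¬(p ∧ ¬q) there: e:F. ✗
e: successors {f}; ¬(p ∧ ¬q) there: f:T. ✓
f: successors {f}; ¬(p ∧ ¬q) there: f:T. ✓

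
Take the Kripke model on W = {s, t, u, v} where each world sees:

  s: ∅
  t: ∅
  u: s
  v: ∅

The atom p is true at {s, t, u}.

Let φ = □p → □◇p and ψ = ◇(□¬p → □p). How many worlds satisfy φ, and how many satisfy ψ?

3 and 1

For □p → □◇p:
s: □p is T, □◇p is T. ✓
t: □p is T, □◇p is T. ✓
u: □p is T, □◇p is F. ✗
v: □p is T, □◇p is T. ✓
— 3 worlds.
For ◇(□¬p → □p):
s: no successors, so ◇(□¬p → □p) fails. ✗
t: no successors, so ◇(□¬p → □p) fails. ✗
u: successors {s}; □¬p → □p there: s:T. ✓
v: no successors, so ◇(□¬p → □p) fails. ✗
— 1 world.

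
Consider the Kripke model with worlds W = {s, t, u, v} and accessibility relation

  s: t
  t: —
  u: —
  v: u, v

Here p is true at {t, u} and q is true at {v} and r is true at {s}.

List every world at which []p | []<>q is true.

{s, t, u}

s: []p is T, []<>q is F. ✓
t: []p is T, []<>q is T. ✓
u: []p is T, []<>q is T. ✓
v: []p is F, []<>q is F. ✗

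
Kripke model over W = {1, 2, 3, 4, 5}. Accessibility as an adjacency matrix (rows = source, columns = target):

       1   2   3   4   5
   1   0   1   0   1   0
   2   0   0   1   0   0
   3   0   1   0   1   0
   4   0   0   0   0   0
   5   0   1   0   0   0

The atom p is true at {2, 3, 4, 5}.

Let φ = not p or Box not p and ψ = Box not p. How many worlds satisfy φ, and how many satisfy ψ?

For not p or Box not p:
1: not p is T, Box not p is F. ✓
2: not p is F, Box not p is F. ✗
3: not p is F, Box not p is F. ✗
4: not p is F, Box not p is T. ✓
5: not p is F, Box not p is F. ✗
— 2 worlds.
For Box not p:
1: successors {2, 4}; not p there: 2:F, 4:F. ✗
2: successors {3}; not p there: 3:F. ✗
3: successors {2, 4}; not p there: 2:F, 4:F. ✗
4: no successors, so Box not p holds vacuously. ✓
5: successors {2}; not p there: 2:F. ✗
— 1 world.

2 and 1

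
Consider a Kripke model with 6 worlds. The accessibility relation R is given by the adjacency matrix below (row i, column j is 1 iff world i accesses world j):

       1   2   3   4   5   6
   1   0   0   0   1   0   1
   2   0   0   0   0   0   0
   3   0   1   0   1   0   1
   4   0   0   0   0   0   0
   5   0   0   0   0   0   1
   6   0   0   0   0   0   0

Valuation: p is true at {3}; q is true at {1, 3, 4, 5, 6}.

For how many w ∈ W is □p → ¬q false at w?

2

1: □p is F, ¬q is F. ✓
2: □p is T, ¬q is T. ✓
3: □p is F, ¬q is F. ✓
4: □p is T, ¬q is F. ✗
5: □p is F, ¬q is F. ✓
6: □p is T, ¬q is F. ✗
Satisfying worlds: {1, 2, 3, 5}.
So □p → ¬q fails at the other 2 worlds.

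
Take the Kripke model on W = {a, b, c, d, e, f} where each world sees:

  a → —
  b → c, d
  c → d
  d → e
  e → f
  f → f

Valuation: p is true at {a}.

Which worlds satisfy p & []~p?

{a}

a: p is T, []~p is T. ✓
b: p is F, []~p is T. ✗
c: p is F, []~p is T. ✗
d: p is F, []~p is T. ✗
e: p is F, []~p is T. ✗
f: p is F, []~p is T. ✗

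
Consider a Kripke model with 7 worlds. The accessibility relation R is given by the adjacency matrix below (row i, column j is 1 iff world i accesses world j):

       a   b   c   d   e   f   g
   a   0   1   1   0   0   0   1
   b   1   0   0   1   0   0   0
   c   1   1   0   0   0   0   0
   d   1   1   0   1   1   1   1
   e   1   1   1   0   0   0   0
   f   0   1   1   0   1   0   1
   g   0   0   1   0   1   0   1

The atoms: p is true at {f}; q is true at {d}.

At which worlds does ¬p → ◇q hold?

a: ¬p is T, ◇q is F. ✗
b: ¬p is T, ◇q is T. ✓
c: ¬p is T, ◇q is F. ✗
d: ¬p is T, ◇q is T. ✓
e: ¬p is T, ◇q is F. ✗
f: ¬p is F, ◇q is F. ✓
g: ¬p is T, ◇q is F. ✗

{b, d, f}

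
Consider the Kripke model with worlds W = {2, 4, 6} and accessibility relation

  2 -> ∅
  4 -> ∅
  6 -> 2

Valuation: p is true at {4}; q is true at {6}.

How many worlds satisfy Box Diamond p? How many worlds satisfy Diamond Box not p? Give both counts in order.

For Box Diamond p:
2: no successors, so Box Diamond p holds vacuously. ✓
4: no successors, so Box Diamond p holds vacuously. ✓
6: successors {2}; Diamond p there: 2:F. ✗
— 2 worlds.
For Diamond Box not p:
2: no successors, so Diamond Box not p fails. ✗
4: no successors, so Diamond Box not p fails. ✗
6: successors {2}; Box not p there: 2:T. ✓
— 1 world.

2 and 1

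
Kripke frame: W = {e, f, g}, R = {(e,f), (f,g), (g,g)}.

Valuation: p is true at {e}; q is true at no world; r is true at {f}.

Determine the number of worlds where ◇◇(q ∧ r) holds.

e: successors {f}; ◇(q ∧ r) there: f:F. ✗
f: successors {g}; ◇(q ∧ r) there: g:F. ✗
g: successors {g}; ◇(q ∧ r) there: g:F. ✗
Satisfying worlds: ∅.

0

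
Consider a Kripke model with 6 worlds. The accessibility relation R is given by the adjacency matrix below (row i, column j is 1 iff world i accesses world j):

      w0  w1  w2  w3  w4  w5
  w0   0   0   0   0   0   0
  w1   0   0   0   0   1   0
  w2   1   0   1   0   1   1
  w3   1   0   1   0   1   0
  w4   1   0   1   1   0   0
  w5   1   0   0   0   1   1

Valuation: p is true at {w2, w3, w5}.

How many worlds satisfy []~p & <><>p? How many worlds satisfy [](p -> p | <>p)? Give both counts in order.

For []~p & <><>p:
w0: []~p is T, <><>p is F. ✗
w1: []~p is T, <><>p is T. ✓
w2: []~p is F, <><>p is T. ✗
w3: []~p is F, <><>p is T. ✗
w4: []~p is F, <><>p is T. ✗
w5: []~p is F, <><>p is T. ✗
— 1 world.
For [](p -> p | <>p):
w0: no successors, so [](p -> p | <>p) holds vacuously. ✓
w1: successors {w4}; p -> p | <>p there: w4:T. ✓
w2: successors {w0, w2, w4, w5}; p -> p | <>p there: w0:T, w2:T, w4:T, w5:T. ✓
w3: successors {w0, w2, w4}; p -> p | <>p there: w0:T, w2:T, w4:T. ✓
w4: successors {w0, w2, w3}; p -> p | <>p there: w0:T, w2:T, w3:T. ✓
w5: successors {w0, w4, w5}; p -> p | <>p there: w0:T, w4:T, w5:T. ✓
— 6 worlds.

1 and 6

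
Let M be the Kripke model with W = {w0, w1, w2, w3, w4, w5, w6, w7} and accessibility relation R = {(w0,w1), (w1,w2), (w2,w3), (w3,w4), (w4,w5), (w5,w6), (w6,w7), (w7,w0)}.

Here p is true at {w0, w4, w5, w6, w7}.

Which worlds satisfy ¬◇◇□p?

{w0, w6, w7}

w0: ◇◇□p is F. ✓
w1: ◇◇□p is T. ✗
w2: ◇◇□p is T. ✗
w3: ◇◇□p is T. ✗
w4: ◇◇□p is T. ✗
w5: ◇◇□p is T. ✗
w6: ◇◇□p is F. ✓
w7: ◇◇□p is F. ✓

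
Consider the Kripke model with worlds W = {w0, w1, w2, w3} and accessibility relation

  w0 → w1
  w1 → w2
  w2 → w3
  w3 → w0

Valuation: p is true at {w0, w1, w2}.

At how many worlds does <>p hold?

w0: successors {w1}; p there: w1:T. ✓
w1: successors {w2}; p there: w2:T. ✓
w2: successors {w3}; p there: w3:F. ✗
w3: successors {w0}; p there: w0:T. ✓
Satisfying worlds: {w0, w1, w3}.

3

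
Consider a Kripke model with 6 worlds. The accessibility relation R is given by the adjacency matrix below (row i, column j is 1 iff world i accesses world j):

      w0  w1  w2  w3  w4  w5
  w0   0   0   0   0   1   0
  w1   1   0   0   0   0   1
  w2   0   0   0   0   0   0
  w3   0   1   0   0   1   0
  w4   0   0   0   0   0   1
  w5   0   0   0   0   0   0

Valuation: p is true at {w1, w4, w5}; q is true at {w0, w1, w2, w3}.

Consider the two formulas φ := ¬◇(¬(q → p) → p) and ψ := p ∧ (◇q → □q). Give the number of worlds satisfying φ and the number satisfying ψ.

2 and 2

For ¬◇(¬(q → p) → p):
w0: ◇(¬(q → p) → p) is T. ✗
w1: ◇(¬(q → p) → p) is T. ✗
w2: ◇(¬(q → p) → p) is F. ✓
w3: ◇(¬(q → p) → p) is T. ✗
w4: ◇(¬(q → p) → p) is T. ✗
w5: ◇(¬(q → p) → p) is F. ✓
— 2 worlds.
For p ∧ (◇q → □q):
w0: p is F, ◇q → □q is T. ✗
w1: p is T, ◇q → □q is F. ✗
w2: p is F, ◇q → □q is T. ✗
w3: p is F, ◇q → □q is F. ✗
w4: p is T, ◇q → □q is T. ✓
w5: p is T, ◇q → □q is T. ✓
— 2 worlds.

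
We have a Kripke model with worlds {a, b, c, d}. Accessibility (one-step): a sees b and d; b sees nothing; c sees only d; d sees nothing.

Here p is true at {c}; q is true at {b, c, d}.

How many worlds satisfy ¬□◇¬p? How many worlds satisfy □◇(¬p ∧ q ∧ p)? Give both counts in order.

2 and 2

For ¬□◇¬p:
a: □◇¬p is F. ✓
b: □◇¬p is T. ✗
c: □◇¬p is F. ✓
d: □◇¬p is T. ✗
— 2 worlds.
For □◇(¬p ∧ q ∧ p):
a: successors {b, d}; ◇(¬p ∧ q ∧ p) there: b:F, d:F. ✗
b: no successors, so □◇(¬p ∧ q ∧ p) holds vacuously. ✓
c: successors {d}; ◇(¬p ∧ q ∧ p) there: d:F. ✗
d: no successors, so □◇(¬p ∧ q ∧ p) holds vacuously. ✓
— 2 worlds.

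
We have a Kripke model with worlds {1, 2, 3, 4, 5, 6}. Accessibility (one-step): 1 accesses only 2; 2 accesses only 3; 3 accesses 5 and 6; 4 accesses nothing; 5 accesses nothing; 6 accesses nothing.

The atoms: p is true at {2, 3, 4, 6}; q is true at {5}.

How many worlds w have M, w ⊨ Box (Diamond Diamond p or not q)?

1: successors {2}; Diamond Diamond p or not q there: 2:T. ✓
2: successors {3}; Diamond Diamond p or not q there: 3:T. ✓
3: successors {5, 6}; Diamond Diamond p or not q there: 5:F, 6:T. ✗
4: no successors, so Box (Diamond Diamond p or not q) holds vacuously. ✓
5: no successors, so Box (Diamond Diamond p or not q) holds vacuously. ✓
6: no successors, so Box (Diamond Diamond p or not q) holds vacuously. ✓
Satisfying worlds: {1, 2, 4, 5, 6}.

5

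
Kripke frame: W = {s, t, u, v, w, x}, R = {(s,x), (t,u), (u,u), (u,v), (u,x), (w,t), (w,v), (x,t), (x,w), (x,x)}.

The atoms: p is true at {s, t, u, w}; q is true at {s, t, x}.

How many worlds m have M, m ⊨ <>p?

s: successors {x}; p there: x:F. ✗
t: successors {u}; p there: u:T. ✓
u: successors {u, v, x}; p there: u:T, v:F, x:F. ✓
v: no successors, so <>p fails. ✗
w: successors {t, v}; p there: t:T, v:F. ✓
x: successors {t, w, x}; p there: t:T, w:T, x:F. ✓
Satisfying worlds: {t, u, w, x}.

4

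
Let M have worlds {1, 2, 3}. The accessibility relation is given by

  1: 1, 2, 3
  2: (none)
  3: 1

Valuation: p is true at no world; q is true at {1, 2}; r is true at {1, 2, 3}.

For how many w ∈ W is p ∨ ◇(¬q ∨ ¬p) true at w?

1: p is F, ◇(¬q ∨ ¬p) is T. ✓
2: p is F, ◇(¬q ∨ ¬p) is F. ✗
3: p is F, ◇(¬q ∨ ¬p) is T. ✓
Satisfying worlds: {1, 3}.

2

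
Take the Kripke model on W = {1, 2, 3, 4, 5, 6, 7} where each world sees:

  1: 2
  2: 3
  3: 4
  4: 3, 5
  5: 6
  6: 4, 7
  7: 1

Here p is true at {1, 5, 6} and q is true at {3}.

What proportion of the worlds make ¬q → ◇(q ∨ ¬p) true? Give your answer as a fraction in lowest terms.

5/7

1: ¬q is T, ◇(q ∨ ¬p) is T. ✓
2: ¬q is T, ◇(q ∨ ¬p) is T. ✓
3: ¬q is F, ◇(q ∨ ¬p) is T. ✓
4: ¬q is T, ◇(q ∨ ¬p) is T. ✓
5: ¬q is T, ◇(q ∨ ¬p) is F. ✗
6: ¬q is T, ◇(q ∨ ¬p) is T. ✓
7: ¬q is T, ◇(q ∨ ¬p) is F. ✗
That's 5 of 7 worlds, so 5/7.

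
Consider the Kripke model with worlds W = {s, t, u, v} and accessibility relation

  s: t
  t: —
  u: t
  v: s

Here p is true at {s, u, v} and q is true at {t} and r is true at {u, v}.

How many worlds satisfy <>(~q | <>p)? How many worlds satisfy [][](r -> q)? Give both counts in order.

For <>(~q | <>p):
s: successors {t}; ~q | <>p there: t:F. ✗
t: no successors, so <>(~q | <>p) fails. ✗
u: successors {t}; ~q | <>p there: t:F. ✗
v: successors {s}; ~q | <>p there: s:T. ✓
— 1 world.
For [][](r -> q):
s: successors {t}; [](r -> q) there: t:T. ✓
t: no successors, so [][](r -> q) holds vacuously. ✓
u: successors {t}; [](r -> q) there: t:T. ✓
v: successors {s}; [](r -> q) there: s:T. ✓
— 4 worlds.

1 and 4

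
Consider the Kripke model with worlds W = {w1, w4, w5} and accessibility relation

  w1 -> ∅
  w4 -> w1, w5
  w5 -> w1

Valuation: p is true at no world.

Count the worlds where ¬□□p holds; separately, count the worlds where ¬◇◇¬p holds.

1 and 2

For ¬□□p:
w1: □□p is T. ✗
w4: □□p is F. ✓
w5: □□p is T. ✗
— 1 world.
For ¬◇◇¬p:
w1: ◇◇¬p is F. ✓
w4: ◇◇¬p is T. ✗
w5: ◇◇¬p is F. ✓
— 2 worlds.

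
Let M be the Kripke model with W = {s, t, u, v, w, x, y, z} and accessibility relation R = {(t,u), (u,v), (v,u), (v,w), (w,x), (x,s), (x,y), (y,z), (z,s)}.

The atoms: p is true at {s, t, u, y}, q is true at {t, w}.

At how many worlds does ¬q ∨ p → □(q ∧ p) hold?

2

s: ¬q ∨ p is T, □(q ∧ p) is T. ✓
t: ¬q ∨ p is T, □(q ∧ p) is F. ✗
u: ¬q ∨ p is T, □(q ∧ p) is F. ✗
v: ¬q ∨ p is T, □(q ∧ p) is F. ✗
w: ¬q ∨ p is F, □(q ∧ p) is F. ✓
x: ¬q ∨ p is T, □(q ∧ p) is F. ✗
y: ¬q ∨ p is T, □(q ∧ p) is F. ✗
z: ¬q ∨ p is T, □(q ∧ p) is F. ✗
Satisfying worlds: {s, w}.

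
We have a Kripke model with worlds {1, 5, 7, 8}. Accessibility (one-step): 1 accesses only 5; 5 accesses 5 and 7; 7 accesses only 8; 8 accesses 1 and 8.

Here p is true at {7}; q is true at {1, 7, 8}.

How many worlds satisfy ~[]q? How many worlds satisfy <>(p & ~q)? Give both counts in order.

For ~[]q:
1: []q is F. ✓
5: []q is F. ✓
7: []q is T. ✗
8: []q is T. ✗
— 2 worlds.
For <>(p & ~q):
1: successors {5}; p & ~q there: 5:F. ✗
5: successors {5, 7}; p & ~q there: 5:F, 7:F. ✗
7: successors {8}; p & ~q there: 8:F. ✗
8: successors {1, 8}; p & ~q there: 1:F, 8:F. ✗
— 0 worlds.

2 and 0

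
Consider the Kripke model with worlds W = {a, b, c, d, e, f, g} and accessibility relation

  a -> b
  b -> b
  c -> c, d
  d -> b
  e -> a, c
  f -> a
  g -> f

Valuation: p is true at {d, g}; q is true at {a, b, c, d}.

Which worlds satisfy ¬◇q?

{g}

a: ◇q is T. ✗
b: ◇q is T. ✗
c: ◇q is T. ✗
d: ◇q is T. ✗
e: ◇q is T. ✗
f: ◇q is T. ✗
g: ◇q is F. ✓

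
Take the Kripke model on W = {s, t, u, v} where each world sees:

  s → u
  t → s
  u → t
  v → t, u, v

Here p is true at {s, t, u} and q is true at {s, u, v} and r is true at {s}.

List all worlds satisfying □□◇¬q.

{t}

s: successors {u}; □◇¬q there: u:F. ✗
t: successors {s}; □◇¬q there: s:T. ✓
u: successors {t}; □◇¬q there: t:F. ✗
v: successors {t, u, v}; □◇¬q there: t:F, u:F, v:F. ✗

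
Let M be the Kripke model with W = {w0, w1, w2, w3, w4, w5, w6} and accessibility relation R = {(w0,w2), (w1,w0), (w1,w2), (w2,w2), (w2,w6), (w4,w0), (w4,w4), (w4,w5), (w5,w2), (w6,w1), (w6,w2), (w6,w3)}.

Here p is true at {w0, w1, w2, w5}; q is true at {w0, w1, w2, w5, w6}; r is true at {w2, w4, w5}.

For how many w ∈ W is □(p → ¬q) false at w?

w0: successors {w2}; p → ¬q there: w2:F. ✗
w1: successors {w0, w2}; p → ¬q there: w0:F, w2:F. ✗
w2: successors {w2, w6}; p → ¬q there: w2:F, w6:T. ✗
w3: no successors, so □(p → ¬q) holds vacuously. ✓
w4: successors {w0, w4, w5}; p → ¬q there: w0:F, w4:T, w5:F. ✗
w5: successors {w2}; p → ¬q there: w2:F. ✗
w6: successors {w1, w2, w3}; p → ¬q there: w1:F, w2:F, w3:T. ✗
Satisfying worlds: {w3}.
So □(p → ¬q) fails at the other 6 worlds.

6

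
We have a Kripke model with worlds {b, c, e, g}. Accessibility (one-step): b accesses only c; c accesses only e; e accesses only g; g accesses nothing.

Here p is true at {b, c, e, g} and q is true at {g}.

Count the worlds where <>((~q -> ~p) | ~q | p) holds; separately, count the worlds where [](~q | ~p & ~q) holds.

3 and 3

For <>((~q -> ~p) | ~q | p):
b: successors {c}; (~q -> ~p) | ~q | p there: c:T. ✓
c: successors {e}; (~q -> ~p) | ~q | p there: e:T. ✓
e: successors {g}; (~q -> ~p) | ~q | p there: g:T. ✓
g: no successors, so <>((~q -> ~p) | ~q | p) fails. ✗
— 3 worlds.
For [](~q | ~p & ~q):
b: successors {c}; ~q | ~p & ~q there: c:T. ✓
c: successors {e}; ~q | ~p & ~q there: e:T. ✓
e: successors {g}; ~q | ~p & ~q there: g:F. ✗
g: no successors, so [](~q | ~p & ~q) holds vacuously. ✓
— 3 worlds.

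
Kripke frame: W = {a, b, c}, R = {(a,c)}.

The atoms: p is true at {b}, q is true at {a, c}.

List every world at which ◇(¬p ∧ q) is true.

a: successors {c}; ¬p ∧ q there: c:T. ✓
b: no successors, so ◇(¬p ∧ q) fails. ✗
c: no successors, so ◇(¬p ∧ q) fails. ✗

{a}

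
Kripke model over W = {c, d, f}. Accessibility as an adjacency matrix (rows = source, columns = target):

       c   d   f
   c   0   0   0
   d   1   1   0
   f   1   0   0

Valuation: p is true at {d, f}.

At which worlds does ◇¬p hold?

{d, f}

c: no successors, so ◇¬p fails. ✗
d: successors {c, d}; ¬p there: c:T, d:F. ✓
f: successors {c}; ¬p there: c:T. ✓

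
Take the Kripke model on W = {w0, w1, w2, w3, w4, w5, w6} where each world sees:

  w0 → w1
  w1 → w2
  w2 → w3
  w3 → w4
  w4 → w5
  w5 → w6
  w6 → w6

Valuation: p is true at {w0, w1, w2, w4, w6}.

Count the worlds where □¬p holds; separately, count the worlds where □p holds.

For □¬p:
w0: successors {w1}; ¬p there: w1:F. ✗
w1: successors {w2}; ¬p there: w2:F. ✗
w2: successors {w3}; ¬p there: w3:T. ✓
w3: successors {w4}; ¬p there: w4:F. ✗
w4: successors {w5}; ¬p there: w5:T. ✓
w5: successors {w6}; ¬p there: w6:F. ✗
w6: successors {w6}; ¬p there: w6:F. ✗
— 2 worlds.
For □p:
w0: successors {w1}; p there: w1:T. ✓
w1: successors {w2}; p there: w2:T. ✓
w2: successors {w3}; p there: w3:F. ✗
w3: successors {w4}; p there: w4:T. ✓
w4: successors {w5}; p there: w5:F. ✗
w5: successors {w6}; p there: w6:T. ✓
w6: successors {w6}; p there: w6:T. ✓
— 5 worlds.

2 and 5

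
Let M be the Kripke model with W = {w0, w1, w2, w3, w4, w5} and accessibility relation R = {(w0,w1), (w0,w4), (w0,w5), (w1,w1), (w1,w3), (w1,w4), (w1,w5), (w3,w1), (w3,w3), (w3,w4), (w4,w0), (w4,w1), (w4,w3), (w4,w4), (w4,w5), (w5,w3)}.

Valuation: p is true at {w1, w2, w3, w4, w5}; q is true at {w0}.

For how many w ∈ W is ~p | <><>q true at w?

4

w0: ~p is T, <><>q is T. ✓
w1: ~p is F, <><>q is T. ✓
w2: ~p is F, <><>q is F. ✗
w3: ~p is F, <><>q is T. ✓
w4: ~p is F, <><>q is T. ✓
w5: ~p is F, <><>q is F. ✗
Satisfying worlds: {w0, w1, w3, w4}.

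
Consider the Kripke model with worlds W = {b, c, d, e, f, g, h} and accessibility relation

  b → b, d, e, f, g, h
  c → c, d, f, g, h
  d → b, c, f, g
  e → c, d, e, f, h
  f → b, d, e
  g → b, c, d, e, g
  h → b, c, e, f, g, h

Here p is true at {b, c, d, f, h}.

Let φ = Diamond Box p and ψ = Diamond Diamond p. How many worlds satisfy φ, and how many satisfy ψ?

For Diamond Box p:
b: successors {b, d, e, f, g, h}; Box p there: b:F, d:F, e:F, f:F, g:F, h:F. ✗
c: successors {c, d, f, g, h}; Box p there: c:F, d:F, f:F, g:F, h:F. ✗
d: successors {b, c, f, g}; Box p there: b:F, c:F, f:F, g:F. ✗
e: successors {c, d, e, f, h}; Box p there: c:F, d:F, e:F, f:F, h:F. ✗
f: successors {b, d, e}; Box p there: b:F, d:F, e:F. ✗
g: successors {b, c, d, e, g}; Box p there: b:F, c:F, d:F, e:F, g:F. ✗
h: successors {b, c, e, f, g, h}; Box p there: b:F, c:F, e:F, f:F, g:F, h:F. ✗
— 0 worlds.
For Diamond Diamond p:
b: successors {b, d, e, f, g, h}; Diamond p there: b:T, d:T, e:T, f:T, g:T, h:T. ✓
c: successors {c, d, f, g, h}; Diamond p there: c:T, d:T, f:T, g:T, h:T. ✓
d: successors {b, c, f, g}; Diamond p there: b:T, c:T, f:T, g:T. ✓
e: successors {c, d, e, f, h}; Diamond p there: c:T, d:T, e:T, f:T, h:T. ✓
f: successors {b, d, e}; Diamond p there: b:T, d:T, e:T. ✓
g: successors {b, c, d, e, g}; Diamond p there: b:T, c:T, d:T, e:T, g:T. ✓
h: successors {b, c, e, f, g, h}; Diamond p there: b:T, c:T, e:T, f:T, g:T, h:T. ✓
— 7 worlds.

0 and 7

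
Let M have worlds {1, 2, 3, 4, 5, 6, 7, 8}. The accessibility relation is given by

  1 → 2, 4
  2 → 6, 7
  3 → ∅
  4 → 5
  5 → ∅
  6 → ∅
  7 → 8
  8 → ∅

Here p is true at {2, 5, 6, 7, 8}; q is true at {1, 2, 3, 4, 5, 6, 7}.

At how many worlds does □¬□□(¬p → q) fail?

1: successors {2, 4}; ¬□□(¬p → q) there: 2:F, 4:F. ✗
2: successors {6, 7}; ¬□□(¬p → q) there: 6:F, 7:F. ✗
3: no successors, so □¬□□(¬p → q) holds vacuously. ✓
4: successors {5}; ¬□□(¬p → q) there: 5:F. ✗
5: no successors, so □¬□□(¬p → q) holds vacuously. ✓
6: no successors, so □¬□□(¬p → q) holds vacuously. ✓
7: successors {8}; ¬□□(¬p → q) there: 8:F. ✗
8: no successors, so □¬□□(¬p → q) holds vacuously. ✓
Satisfying worlds: {3, 5, 6, 8}.
So □¬□□(¬p → q) fails at the other 4 worlds.

4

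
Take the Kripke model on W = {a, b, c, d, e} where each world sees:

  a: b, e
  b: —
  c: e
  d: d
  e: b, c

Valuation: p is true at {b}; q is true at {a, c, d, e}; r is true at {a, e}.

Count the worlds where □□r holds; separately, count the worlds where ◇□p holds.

2 and 2

For □□r:
a: successors {b, e}; □r there: b:T, e:F. ✗
b: no successors, so □□r holds vacuously. ✓
c: successors {e}; □r there: e:F. ✗
d: successors {d}; □r there: d:F. ✗
e: successors {b, c}; □r there: b:T, c:T. ✓
— 2 worlds.
For ◇□p:
a: successors {b, e}; □p there: b:T, e:F. ✓
b: no successors, so ◇□p fails. ✗
c: successors {e}; □p there: e:F. ✗
d: successors {d}; □p there: d:F. ✗
e: successors {b, c}; □p there: b:T, c:F. ✓
— 2 worlds.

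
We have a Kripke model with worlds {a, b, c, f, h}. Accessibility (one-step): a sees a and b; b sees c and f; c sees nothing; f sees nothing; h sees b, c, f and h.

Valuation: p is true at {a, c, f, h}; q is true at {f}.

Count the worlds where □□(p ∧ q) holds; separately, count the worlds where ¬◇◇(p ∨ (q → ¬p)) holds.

3 and 3

For □□(p ∧ q):
a: successors {a, b}; □(p ∧ q) there: a:F, b:F. ✗
b: successors {c, f}; □(p ∧ q) there: c:T, f:T. ✓
c: no successors, so □□(p ∧ q) holds vacuously. ✓
f: no successors, so □□(p ∧ q) holds vacuously. ✓
h: successors {b, c, f, h}; □(p ∧ q) there: b:F, c:T, f:T, h:F. ✗
— 3 worlds.
For ¬◇◇(p ∨ (q → ¬p)):
a: ◇◇(p ∨ (q → ¬p)) is T. ✗
b: ◇◇(p ∨ (q → ¬p)) is F. ✓
c: ◇◇(p ∨ (q → ¬p)) is F. ✓
f: ◇◇(p ∨ (q → ¬p)) is F. ✓
h: ◇◇(p ∨ (q → ¬p)) is T. ✗
— 3 worlds.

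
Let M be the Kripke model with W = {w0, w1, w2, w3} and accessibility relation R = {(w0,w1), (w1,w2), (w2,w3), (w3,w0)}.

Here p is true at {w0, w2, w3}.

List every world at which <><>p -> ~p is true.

w0: <><>p is T, ~p is F. ✗
w1: <><>p is T, ~p is T. ✓
w2: <><>p is T, ~p is F. ✗
w3: <><>p is F, ~p is F. ✓

{w1, w3}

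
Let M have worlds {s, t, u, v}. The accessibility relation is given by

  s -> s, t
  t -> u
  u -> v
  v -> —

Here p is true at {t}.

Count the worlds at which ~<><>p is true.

3

s: <><>p is T. ✗
t: <><>p is F. ✓
u: <><>p is F. ✓
v: <><>p is F. ✓
Satisfying worlds: {t, u, v}.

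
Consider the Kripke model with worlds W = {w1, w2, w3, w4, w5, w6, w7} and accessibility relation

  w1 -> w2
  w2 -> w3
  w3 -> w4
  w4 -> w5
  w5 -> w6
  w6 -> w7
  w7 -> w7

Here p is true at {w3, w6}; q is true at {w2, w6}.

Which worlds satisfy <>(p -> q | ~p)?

w1: successors {w2}; p -> q | ~p there: w2:T. ✓
w2: successors {w3}; p -> q | ~p there: w3:F. ✗
w3: successors {w4}; p -> q | ~p there: w4:T. ✓
w4: successors {w5}; p -> q | ~p there: w5:T. ✓
w5: successors {w6}; p -> q | ~p there: w6:T. ✓
w6: successors {w7}; p -> q | ~p there: w7:T. ✓
w7: successors {w7}; p -> q | ~p there: w7:T. ✓

{w1, w3, w4, w5, w6, w7}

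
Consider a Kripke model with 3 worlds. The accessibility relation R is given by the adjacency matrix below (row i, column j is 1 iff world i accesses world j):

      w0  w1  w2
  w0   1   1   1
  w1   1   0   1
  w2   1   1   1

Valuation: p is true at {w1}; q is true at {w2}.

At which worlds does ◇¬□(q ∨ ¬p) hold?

{w0, w1, w2}

w0: successors {w0, w1, w2}; ¬□(q ∨ ¬p) there: w0:T, w1:F, w2:T. ✓
w1: successors {w0, w2}; ¬□(q ∨ ¬p) there: w0:T, w2:T. ✓
w2: successors {w0, w1, w2}; ¬□(q ∨ ¬p) there: w0:T, w1:F, w2:T. ✓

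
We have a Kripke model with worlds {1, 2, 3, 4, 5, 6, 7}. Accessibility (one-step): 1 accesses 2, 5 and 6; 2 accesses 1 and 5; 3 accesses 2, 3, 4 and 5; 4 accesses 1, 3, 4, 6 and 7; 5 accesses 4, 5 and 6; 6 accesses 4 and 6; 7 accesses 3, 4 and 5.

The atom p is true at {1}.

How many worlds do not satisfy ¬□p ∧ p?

1: ¬□p is T, p is T. ✓
2: ¬□p is T, p is F. ✗
3: ¬□p is T, p is F. ✗
4: ¬□p is T, p is F. ✗
5: ¬□p is T, p is F. ✗
6: ¬□p is T, p is F. ✗
7: ¬□p is T, p is F. ✗
Satisfying worlds: {1}.
So ¬□p ∧ p fails at the other 6 worlds.

6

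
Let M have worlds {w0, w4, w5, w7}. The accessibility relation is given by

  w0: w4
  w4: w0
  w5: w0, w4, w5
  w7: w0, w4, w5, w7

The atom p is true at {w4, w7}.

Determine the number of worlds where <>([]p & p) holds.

0

w0: successors {w4}; []p & p there: w4:F. ✗
w4: successors {w0}; []p & p there: w0:F. ✗
w5: successors {w0, w4, w5}; []p & p there: w0:F, w4:F, w5:F. ✗
w7: successors {w0, w4, w5, w7}; []p & p there: w0:F, w4:F, w5:F, w7:F. ✗
Satisfying worlds: ∅.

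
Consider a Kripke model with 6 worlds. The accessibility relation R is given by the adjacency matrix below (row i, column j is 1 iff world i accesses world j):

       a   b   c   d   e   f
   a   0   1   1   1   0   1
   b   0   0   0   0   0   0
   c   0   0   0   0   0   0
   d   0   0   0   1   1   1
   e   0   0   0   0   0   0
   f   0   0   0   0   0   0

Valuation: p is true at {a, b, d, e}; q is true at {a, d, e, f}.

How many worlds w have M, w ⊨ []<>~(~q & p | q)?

4

a: successors {b, c, d, f}; <>~(~q & p | q) there: b:F, c:F, d:F, f:F. ✗
b: no successors, so []<>~(~q & p | q) holds vacuously. ✓
c: no successors, so []<>~(~q & p | q) holds vacuously. ✓
d: successors {d, e, f}; <>~(~q & p | q) there: d:F, e:F, f:F. ✗
e: no successors, so []<>~(~q & p | q) holds vacuously. ✓
f: no successors, so []<>~(~q & p | q) holds vacuously. ✓
Satisfying worlds: {b, c, e, f}.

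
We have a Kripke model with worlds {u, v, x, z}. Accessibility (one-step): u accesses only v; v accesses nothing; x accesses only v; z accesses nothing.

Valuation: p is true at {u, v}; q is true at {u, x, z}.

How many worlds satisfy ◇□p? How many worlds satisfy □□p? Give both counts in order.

2 and 4

For ◇□p:
u: successors {v}; □p there: v:T. ✓
v: no successors, so ◇□p fails. ✗
x: successors {v}; □p there: v:T. ✓
z: no successors, so ◇□p fails. ✗
— 2 worlds.
For □□p:
u: successors {v}; □p there: v:T. ✓
v: no successors, so □□p holds vacuously. ✓
x: successors {v}; □p there: v:T. ✓
z: no successors, so □□p holds vacuously. ✓
— 4 worlds.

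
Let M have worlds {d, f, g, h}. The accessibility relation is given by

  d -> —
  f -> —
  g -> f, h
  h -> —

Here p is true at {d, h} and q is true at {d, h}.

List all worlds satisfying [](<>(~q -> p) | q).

{d, f, h}

d: no successors, so [](<>(~q -> p) | q) holds vacuously. ✓
f: no successors, so [](<>(~q -> p) | q) holds vacuously. ✓
g: successors {f, h}; <>(~q -> p) | q there: f:F, h:T. ✗
h: no successors, so [](<>(~q -> p) | q) holds vacuously. ✓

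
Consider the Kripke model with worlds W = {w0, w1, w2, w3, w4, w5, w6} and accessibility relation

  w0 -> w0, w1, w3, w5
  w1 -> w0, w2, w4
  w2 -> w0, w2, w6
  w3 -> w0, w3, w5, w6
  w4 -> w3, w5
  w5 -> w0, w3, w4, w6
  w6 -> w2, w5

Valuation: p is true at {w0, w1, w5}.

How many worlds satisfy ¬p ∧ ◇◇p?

4

w0: ¬p is F, ◇◇p is T. ✗
w1: ¬p is F, ◇◇p is T. ✗
w2: ¬p is T, ◇◇p is T. ✓
w3: ¬p is T, ◇◇p is T. ✓
w4: ¬p is T, ◇◇p is T. ✓
w5: ¬p is F, ◇◇p is T. ✗
w6: ¬p is T, ◇◇p is T. ✓
Satisfying worlds: {w2, w3, w4, w6}.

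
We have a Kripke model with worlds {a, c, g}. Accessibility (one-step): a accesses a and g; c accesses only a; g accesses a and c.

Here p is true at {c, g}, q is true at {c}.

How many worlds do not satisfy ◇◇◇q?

0

a: successors {a, g}; ◇◇q there: a:T, g:F. ✓
c: successors {a}; ◇◇q there: a:T. ✓
g: successors {a, c}; ◇◇q there: a:T, c:F. ✓
Satisfying worlds: {a, c, g}.
So ◇◇◇q fails at the other 0 worlds.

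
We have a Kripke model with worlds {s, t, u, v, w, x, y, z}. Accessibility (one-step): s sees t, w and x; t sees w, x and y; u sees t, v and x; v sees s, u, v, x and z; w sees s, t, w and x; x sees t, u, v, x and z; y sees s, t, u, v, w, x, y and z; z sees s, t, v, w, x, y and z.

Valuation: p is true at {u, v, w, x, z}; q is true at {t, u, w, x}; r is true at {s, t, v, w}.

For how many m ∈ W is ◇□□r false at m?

s: successors {t, w, x}; □□r there: t:F, w:F, x:F. ✗
t: successors {w, x, y}; □□r there: w:F, x:F, y:F. ✗
u: successors {t, v, x}; □□r there: t:F, v:F, x:F. ✗
v: successors {s, u, v, x, z}; □□r there: s:F, u:F, v:F, x:F, z:F. ✗
w: successors {s, t, w, x}; □□r there: s:F, t:F, w:F, x:F. ✗
x: successors {t, u, v, x, z}; □□r there: t:F, u:F, v:F, x:F, z:F. ✗
y: successors {s, t, u, v, w, x, y, z}; □□r there: s:F, t:F, u:F, v:F, w:F, x:F, y:F, z:F. ✗
z: successors {s, t, v, w, x, y, z}; □□r there: s:F, t:F, v:F, w:F, x:F, y:F, z:F. ✗
Satisfying worlds: ∅.
So ◇□□r fails at the other 8 worlds.

8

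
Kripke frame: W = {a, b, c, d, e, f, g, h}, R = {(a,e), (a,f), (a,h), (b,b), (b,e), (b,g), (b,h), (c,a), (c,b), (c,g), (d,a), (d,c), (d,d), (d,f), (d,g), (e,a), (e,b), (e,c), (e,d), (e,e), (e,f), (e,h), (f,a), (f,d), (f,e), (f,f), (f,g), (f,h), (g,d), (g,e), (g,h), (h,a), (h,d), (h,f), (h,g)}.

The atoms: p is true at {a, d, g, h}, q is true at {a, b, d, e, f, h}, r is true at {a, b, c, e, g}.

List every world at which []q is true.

a: successors {e, f, h}; q there: e:T, f:T, h:T. ✓
b: successors {b, e, g, h}; q there: b:T, e:T, g:F, h:T. ✗
c: successors {a, b, g}; q there: a:T, b:T, g:F. ✗
d: successors {a, c, d, f, g}; q there: a:T, c:F, d:T, f:T, g:F. ✗
e: successors {a, b, c, d, e, f, h}; q there: a:T, b:T, c:F, d:T, e:T, f:T, h:T. ✗
f: successors {a, d, e, f, g, h}; q there: a:T, d:T, e:T, f:T, g:F, h:T. ✗
g: successors {d, e, h}; q there: d:T, e:T, h:T. ✓
h: successors {a, d, f, g}; q there: a:T, d:T, f:T, g:F. ✗

{a, g}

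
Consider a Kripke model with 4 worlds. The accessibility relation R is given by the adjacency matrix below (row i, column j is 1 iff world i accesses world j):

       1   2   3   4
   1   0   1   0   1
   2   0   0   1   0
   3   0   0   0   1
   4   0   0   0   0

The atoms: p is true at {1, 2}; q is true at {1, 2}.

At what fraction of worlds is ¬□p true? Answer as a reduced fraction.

3/4

1: □p is F. ✓
2: □p is F. ✓
3: □p is F. ✓
4: □p is T. ✗
That's 3 of 4 worlds, so 3/4.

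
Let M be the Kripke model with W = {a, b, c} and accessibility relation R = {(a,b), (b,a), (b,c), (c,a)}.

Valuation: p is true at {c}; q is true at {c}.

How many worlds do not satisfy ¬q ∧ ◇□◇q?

2

a: ¬q is T, ◇□◇q is F. ✗
b: ¬q is T, ◇□◇q is T. ✓
c: ¬q is F, ◇□◇q is T. ✗
Satisfying worlds: {b}.
So ¬q ∧ ◇□◇q fails at the other 2 worlds.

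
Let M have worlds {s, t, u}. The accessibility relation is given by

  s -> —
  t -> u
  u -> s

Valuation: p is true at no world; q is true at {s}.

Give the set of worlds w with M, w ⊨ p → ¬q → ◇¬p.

s: p is F, ¬q → ◇¬p is T. ✓
t: p is F, ¬q → ◇¬p is T. ✓
u: p is F, ¬q → ◇¬p is T. ✓

{s, t, u}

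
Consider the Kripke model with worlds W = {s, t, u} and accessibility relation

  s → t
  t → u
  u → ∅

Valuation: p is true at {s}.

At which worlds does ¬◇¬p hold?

{u}

s: ◇¬p is T. ✗
t: ◇¬p is T. ✗
u: ◇¬p is F. ✓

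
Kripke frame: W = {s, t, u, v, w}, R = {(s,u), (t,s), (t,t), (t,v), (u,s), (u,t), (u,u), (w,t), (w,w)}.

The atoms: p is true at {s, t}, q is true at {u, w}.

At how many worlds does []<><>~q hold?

4

s: successors {u}; <><>~q there: u:T. ✓
t: successors {s, t, v}; <><>~q there: s:T, t:T, v:F. ✗
u: successors {s, t, u}; <><>~q there: s:T, t:T, u:T. ✓
v: no successors, so []<><>~q holds vacuously. ✓
w: successors {t, w}; <><>~q there: t:T, w:T. ✓
Satisfying worlds: {s, u, v, w}.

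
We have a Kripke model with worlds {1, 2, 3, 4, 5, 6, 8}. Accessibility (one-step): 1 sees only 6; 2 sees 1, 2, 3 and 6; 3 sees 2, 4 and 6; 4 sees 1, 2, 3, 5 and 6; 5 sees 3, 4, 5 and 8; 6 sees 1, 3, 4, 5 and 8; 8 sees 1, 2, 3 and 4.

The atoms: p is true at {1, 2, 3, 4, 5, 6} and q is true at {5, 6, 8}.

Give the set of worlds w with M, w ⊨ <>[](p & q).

1: successors {6}; [](p & q) there: 6:F. ✗
2: successors {1, 2, 3, 6}; [](p & q) there: 1:T, 2:F, 3:F, 6:F. ✓
3: successors {2, 4, 6}; [](p & q) there: 2:F, 4:F, 6:F. ✗
4: successors {1, 2, 3, 5, 6}; [](p & q) there: 1:T, 2:F, 3:F, 5:F, 6:F. ✓
5: successors {3, 4, 5, 8}; [](p & q) there: 3:F, 4:F, 5:F, 8:F. ✗
6: successors {1, 3, 4, 5, 8}; [](p & q) there: 1:T, 3:F, 4:F, 5:F, 8:F. ✓
8: successors {1, 2, 3, 4}; [](p & q) there: 1:T, 2:F, 3:F, 4:F. ✓

{2, 4, 6, 8}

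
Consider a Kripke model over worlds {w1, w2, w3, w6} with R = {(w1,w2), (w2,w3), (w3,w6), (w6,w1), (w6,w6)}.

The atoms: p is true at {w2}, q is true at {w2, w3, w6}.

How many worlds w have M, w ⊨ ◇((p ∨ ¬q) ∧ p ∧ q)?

1

w1: successors {w2}; (p ∨ ¬q) ∧ p ∧ q there: w2:T. ✓
w2: successors {w3}; (p ∨ ¬q) ∧ p ∧ q there: w3:F. ✗
w3: successors {w6}; (p ∨ ¬q) ∧ p ∧ q there: w6:F. ✗
w6: successors {w1, w6}; (p ∨ ¬q) ∧ p ∧ q there: w1:F, w6:F. ✗
Satisfying worlds: {w1}.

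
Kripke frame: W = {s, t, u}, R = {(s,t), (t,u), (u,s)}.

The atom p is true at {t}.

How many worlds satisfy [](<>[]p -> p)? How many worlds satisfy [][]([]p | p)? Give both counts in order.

2 and 2

For [](<>[]p -> p):
s: successors {t}; <>[]p -> p there: t:T. ✓
t: successors {u}; <>[]p -> p there: u:F. ✗
u: successors {s}; <>[]p -> p there: s:T. ✓
— 2 worlds.
For [][]([]p | p):
s: successors {t}; []([]p | p) there: t:F. ✗
t: successors {u}; []([]p | p) there: u:T. ✓
u: successors {s}; []([]p | p) there: s:T. ✓
— 2 worlds.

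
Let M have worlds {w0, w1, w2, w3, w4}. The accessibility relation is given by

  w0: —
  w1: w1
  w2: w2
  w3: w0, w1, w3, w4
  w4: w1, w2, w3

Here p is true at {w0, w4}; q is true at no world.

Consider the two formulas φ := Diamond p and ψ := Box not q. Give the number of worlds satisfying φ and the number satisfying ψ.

1 and 5

For Diamond p:
w0: no successors, so Diamond p fails. ✗
w1: successors {w1}; p there: w1:F. ✗
w2: successors {w2}; p there: w2:F. ✗
w3: successors {w0, w1, w3, w4}; p there: w0:T, w1:F, w3:F, w4:T. ✓
w4: successors {w1, w2, w3}; p there: w1:F, w2:F, w3:F. ✗
— 1 world.
For Box not q:
w0: no successors, so Box not q holds vacuously. ✓
w1: successors {w1}; not q there: w1:T. ✓
w2: successors {w2}; not q there: w2:T. ✓
w3: successors {w0, w1, w3, w4}; not q there: w0:T, w1:T, w3:T, w4:T. ✓
w4: successors {w1, w2, w3}; not q there: w1:T, w2:T, w3:T. ✓
— 5 worlds.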